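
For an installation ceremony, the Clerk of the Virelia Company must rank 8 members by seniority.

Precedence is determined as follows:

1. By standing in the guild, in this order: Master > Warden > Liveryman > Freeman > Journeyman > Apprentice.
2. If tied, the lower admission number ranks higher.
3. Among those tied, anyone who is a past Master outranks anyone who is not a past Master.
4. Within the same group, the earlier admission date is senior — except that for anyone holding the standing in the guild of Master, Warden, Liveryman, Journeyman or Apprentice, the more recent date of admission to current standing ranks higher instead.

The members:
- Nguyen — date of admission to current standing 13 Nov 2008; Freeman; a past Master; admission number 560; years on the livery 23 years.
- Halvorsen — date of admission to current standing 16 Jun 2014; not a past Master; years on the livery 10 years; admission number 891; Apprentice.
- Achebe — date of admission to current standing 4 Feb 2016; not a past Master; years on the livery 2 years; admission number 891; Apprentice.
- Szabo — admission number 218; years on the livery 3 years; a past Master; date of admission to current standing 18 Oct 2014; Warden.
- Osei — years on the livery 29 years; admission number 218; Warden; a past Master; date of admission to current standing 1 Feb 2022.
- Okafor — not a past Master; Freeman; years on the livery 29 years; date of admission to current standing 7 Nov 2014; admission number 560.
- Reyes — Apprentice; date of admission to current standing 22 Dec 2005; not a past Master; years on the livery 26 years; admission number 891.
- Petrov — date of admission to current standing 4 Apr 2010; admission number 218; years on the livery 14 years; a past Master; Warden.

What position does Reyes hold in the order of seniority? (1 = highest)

By standing in the guild: Osei, Szabo and Petrov (Warden); then Nguyen and Okafor (Freeman); then Achebe, Halvorsen and Reyes (Apprentice).
Osei, Szabo and Petrov all have admission number 218, so the next rule applies.
Osei, Szabo and Petrov are each a past Master, so the next rule applies.
Among Osei, Szabo and Petrov, by date of admission to current standing (later first) (reversed rule for this group): Osei (1 Feb 2022) before Szabo (18 Oct 2014) before Petrov (4 Apr 2010).
Nguyen and Okafor both have admission number 560, so the next rule applies.
Among Nguyen and Okafor, a past Master before not a past Master: Nguyen (a past Master) before Okafor (not a past Master).
Achebe, Halvorsen and Reyes all have admission number 891, so the next rule applies.
Achebe, Halvorsen and Reyes are each not a past Master, so the next rule applies.
Among Achebe, Halvorsen and Reyes, by date of admission to current standing (later first) (reversed rule for this group): Achebe (4 Feb 2016) before Halvorsen (16 Jun 2014) before Reyes (22 Dec 2005).
Order: Osei, Szabo, Petrov, Nguyen, Okafor, Achebe, Halvorsen, Reyes. So position 8.

8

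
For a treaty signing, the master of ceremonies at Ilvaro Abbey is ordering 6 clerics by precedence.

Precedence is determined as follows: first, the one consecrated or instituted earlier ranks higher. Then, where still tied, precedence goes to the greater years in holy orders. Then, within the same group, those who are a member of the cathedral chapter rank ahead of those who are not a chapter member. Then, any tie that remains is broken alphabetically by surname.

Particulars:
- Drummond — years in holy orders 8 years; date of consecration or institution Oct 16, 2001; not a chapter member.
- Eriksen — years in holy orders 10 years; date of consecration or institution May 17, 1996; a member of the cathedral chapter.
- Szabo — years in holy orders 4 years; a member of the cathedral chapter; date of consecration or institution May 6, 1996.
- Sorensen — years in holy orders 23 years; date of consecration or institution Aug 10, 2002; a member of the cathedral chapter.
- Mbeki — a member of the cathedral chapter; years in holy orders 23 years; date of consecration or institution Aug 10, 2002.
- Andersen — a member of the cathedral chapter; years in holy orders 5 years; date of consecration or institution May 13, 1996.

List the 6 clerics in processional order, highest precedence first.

By date of consecration or institution (earlier first): Szabo (May 6, 1996); then Andersen (May 13, 1996); then Eriksen (May 17, 1996); then Drummond (Oct 16, 2001); then Mbeki and Sorensen (both Aug 10, 2002).
Mbeki and Sorensen both have years in holy orders 23 years, so the next rule applies.
Mbeki and Sorensen are each a member of the cathedral chapter, so the next rule applies.
Among Mbeki and Sorensen, alphabetically by surname: Mbeki before Sorensen.
Full order: Szabo, Andersen, Eriksen, Drummond, Mbeki, Sorensen.

Szabo, Andersen, Eriksen, Drummond, Mbeki, Sorensen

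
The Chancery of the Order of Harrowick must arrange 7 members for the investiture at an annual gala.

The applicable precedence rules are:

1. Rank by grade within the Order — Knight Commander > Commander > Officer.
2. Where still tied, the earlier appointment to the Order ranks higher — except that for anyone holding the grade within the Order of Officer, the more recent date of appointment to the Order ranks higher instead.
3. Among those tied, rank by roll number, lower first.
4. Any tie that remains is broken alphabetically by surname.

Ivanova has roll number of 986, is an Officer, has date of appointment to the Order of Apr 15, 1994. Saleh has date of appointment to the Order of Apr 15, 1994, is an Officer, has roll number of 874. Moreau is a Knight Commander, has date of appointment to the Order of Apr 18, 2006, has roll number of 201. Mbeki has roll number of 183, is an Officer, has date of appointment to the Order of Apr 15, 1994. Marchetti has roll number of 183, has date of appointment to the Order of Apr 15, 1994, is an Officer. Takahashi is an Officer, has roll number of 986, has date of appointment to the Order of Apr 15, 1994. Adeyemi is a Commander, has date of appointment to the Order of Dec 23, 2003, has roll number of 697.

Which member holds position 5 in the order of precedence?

By grade within the Order: Moreau (Knight Commander); then Adeyemi (Commander); then Marchetti, Mbeki, Saleh, Ivanova and Takahashi (Officer).
Marchetti, Mbeki, Saleh, Ivanova and Takahashi all have date of appointment to the Order Apr 15, 1994, so the next rule applies.
Among Marchetti, Mbeki, Saleh, Ivanova and Takahashi, by roll number (lower first): Marchetti and Mbeki (183) before Saleh (874) before Ivanova and Takahashi (986).
Among Marchetti and Mbeki, alphabetically by surname: Marchetti before Mbeki.
Among Ivanova and Takahashi, alphabetically by surname: Ivanova before Takahashi.
Order: Moreau, Adeyemi, Marchetti, Mbeki, Saleh, Ivanova, Takahashi.

Saleh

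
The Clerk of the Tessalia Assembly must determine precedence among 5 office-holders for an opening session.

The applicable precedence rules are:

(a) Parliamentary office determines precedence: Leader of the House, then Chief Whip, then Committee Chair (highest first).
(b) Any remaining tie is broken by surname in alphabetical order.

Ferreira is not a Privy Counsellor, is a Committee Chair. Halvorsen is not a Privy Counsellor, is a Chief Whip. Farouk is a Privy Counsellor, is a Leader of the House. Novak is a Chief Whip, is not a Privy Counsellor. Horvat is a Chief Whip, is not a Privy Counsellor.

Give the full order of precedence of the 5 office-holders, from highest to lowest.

By parliamentary office: Farouk (Leader of the House); then Halvorsen, Horvat and Novak (Chief Whip); then Ferreira (Committee Chair).
Among Halvorsen, Horvat and Novak, alphabetically by surname: Halvorsen before Horvat before Novak.
Full order: Farouk, Halvorsen, Horvat, Novak, Ferreira.

Farouk, Halvorsen, Horvat, Novak, Ferreira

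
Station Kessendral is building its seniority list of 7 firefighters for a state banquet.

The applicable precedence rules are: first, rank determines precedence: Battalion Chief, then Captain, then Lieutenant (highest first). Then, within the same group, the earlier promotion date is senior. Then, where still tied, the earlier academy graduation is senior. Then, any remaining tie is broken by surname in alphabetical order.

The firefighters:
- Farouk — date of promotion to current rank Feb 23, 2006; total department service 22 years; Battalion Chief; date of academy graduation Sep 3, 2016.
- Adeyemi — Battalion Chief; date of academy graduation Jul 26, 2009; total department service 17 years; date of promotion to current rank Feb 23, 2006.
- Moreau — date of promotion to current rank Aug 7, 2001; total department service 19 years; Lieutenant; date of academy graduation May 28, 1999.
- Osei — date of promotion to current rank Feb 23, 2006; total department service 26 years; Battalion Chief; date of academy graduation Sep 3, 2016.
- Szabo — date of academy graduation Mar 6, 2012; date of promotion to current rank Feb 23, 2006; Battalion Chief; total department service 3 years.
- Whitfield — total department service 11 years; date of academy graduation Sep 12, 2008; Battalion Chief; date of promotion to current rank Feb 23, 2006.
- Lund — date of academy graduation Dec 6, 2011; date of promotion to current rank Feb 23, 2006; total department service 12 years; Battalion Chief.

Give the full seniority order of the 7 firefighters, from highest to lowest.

Whitfield, Adeyemi, Lund, Szabo, Farouk, Osei, Moreau

By rank: Whitfield, Adeyemi, Lund, Szabo, Farouk and Osei (Battalion Chief); then Moreau (Lieutenant).
Whitfield, Adeyemi, Lund, Szabo, Farouk and Osei all have date of promotion to current rank Feb 23, 2006, so the next rule applies.
Among Whitfield, Adeyemi, Lund, Szabo, Farouk and Osei, by date of academy graduation (earlier first): Whitfield (Sep 12, 2008) before Adeyemi (Jul 26, 2009) before Lund (Dec 6, 2011) before Szabo (Mar 6, 2012) before Farouk and Osei (Sep 3, 2016).
Among Farouk and Osei, alphabetically by surname: Farouk before Osei.
Full order: Whitfield, Adeyemi, Lund, Szabo, Farouk, Osei, Moreau.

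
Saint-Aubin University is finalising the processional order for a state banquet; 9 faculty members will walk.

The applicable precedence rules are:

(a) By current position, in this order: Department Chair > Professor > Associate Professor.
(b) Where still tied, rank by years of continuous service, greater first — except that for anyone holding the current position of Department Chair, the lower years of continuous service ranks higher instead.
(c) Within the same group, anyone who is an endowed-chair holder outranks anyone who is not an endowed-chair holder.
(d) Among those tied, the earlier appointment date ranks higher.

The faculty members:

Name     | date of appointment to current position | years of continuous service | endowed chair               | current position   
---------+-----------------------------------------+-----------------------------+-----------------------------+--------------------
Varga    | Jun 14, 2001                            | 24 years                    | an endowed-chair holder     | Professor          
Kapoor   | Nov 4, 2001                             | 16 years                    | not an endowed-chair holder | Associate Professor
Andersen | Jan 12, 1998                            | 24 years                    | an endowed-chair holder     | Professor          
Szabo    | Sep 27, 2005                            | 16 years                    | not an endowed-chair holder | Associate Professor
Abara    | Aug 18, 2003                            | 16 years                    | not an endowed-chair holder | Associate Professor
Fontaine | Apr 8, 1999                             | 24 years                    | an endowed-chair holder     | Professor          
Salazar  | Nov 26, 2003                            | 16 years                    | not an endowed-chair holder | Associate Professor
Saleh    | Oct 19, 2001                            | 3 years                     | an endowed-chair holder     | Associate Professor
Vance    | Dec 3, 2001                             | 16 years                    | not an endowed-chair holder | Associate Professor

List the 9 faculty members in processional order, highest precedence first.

By current position: Andersen, Fontaine and Varga (Professor); then Kapoor, Vance, Abara, Salazar, Szabo and Saleh (Associate Professor).
Andersen, Fontaine and Varga all have years of continuous service 24 years, so the next rule applies.
Andersen, Fontaine and Varga are each an endowed-chair holder, so the next rule applies.
Among Andersen, Fontaine and Varga, by date of appointment to current position (earlier first): Andersen (Jan 12, 1998) before Fontaine (Apr 8, 1999) before Varga (Jun 14, 2001).
Among Kapoor, Vance, Abara, Salazar, Szabo and Saleh, by years of continuous service (higher first): Kapoor, Vance, Abara, Salazar and Szabo (16 years) before Saleh (3 years).
Kapoor, Vance, Abara, Salazar and Szabo are each not an endowed-chair holder, so the next rule applies.
Among Kapoor, Vance, Abara, Salazar and Szabo, by date of appointment to current position (earlier first): Kapoor (Nov 4, 2001) before Vance (Dec 3, 2001) before Abara (Aug 18, 2003) before Salazar (Nov 26, 2003) before Szabo (Sep 27, 2005).
Full order: Andersen, Fontaine, Varga, Kapoor, Vance, Abara, Salazar, Szabo, Saleh.

Andersen, Fontaine, Varga, Kapoor, Vance, Abara, Salazar, Szabo, Saleh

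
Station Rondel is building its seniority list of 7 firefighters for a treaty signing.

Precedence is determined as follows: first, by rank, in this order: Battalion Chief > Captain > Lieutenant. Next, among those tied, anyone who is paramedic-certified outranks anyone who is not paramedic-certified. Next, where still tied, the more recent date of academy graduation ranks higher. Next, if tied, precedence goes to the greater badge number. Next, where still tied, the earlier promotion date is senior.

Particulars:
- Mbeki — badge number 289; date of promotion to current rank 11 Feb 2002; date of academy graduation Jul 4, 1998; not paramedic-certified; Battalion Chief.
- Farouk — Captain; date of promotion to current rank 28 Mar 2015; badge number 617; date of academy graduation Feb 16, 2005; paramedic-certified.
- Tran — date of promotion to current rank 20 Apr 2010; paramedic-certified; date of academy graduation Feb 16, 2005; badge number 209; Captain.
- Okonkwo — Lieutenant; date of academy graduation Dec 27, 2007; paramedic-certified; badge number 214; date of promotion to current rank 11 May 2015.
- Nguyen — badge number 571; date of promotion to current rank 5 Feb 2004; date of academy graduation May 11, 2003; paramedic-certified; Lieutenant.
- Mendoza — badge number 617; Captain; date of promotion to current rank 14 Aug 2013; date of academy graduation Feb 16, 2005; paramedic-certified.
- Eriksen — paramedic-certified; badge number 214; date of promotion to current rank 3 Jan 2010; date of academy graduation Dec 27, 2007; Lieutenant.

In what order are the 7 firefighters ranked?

By rank: Mbeki (Battalion Chief); then Mendoza, Farouk and Tran (Captain); then Eriksen, Okonkwo and Nguyen (Lieutenant).
Mendoza, Farouk and Tran are each paramedic-certified, so the next rule applies.
Mendoza, Farouk and Tran all have date of academy graduation Feb 16, 2005, so the next rule applies.
Among Mendoza, Farouk and Tran, by badge number (higher first): Mendoza and Farouk (617) before Tran (209).
Among Mendoza and Farouk, by date of promotion to current rank (earlier first): Mendoza (14 Aug 2013) before Farouk (28 Mar 2015).
Eriksen, Okonkwo and Nguyen are each paramedic-certified, so the next rule applies.
Among Eriksen, Okonkwo and Nguyen, by date of academy graduation (later first): Eriksen and Okonkwo (Dec 27, 2007) before Nguyen (May 11, 2003).
Eriksen and Okonkwo both have badge number 214, so the next rule applies.
Among Eriksen and Okonkwo, by date of promotion to current rank (earlier first): Eriksen (3 Jan 2010) before Okonkwo (11 May 2015).
Full order: Mbeki, Mendoza, Farouk, Tran, Eriksen, Okonkwo, Nguyen.

Mbeki, Mendoza, Farouk, Tran, Eriksen, Okonkwo, Nguyen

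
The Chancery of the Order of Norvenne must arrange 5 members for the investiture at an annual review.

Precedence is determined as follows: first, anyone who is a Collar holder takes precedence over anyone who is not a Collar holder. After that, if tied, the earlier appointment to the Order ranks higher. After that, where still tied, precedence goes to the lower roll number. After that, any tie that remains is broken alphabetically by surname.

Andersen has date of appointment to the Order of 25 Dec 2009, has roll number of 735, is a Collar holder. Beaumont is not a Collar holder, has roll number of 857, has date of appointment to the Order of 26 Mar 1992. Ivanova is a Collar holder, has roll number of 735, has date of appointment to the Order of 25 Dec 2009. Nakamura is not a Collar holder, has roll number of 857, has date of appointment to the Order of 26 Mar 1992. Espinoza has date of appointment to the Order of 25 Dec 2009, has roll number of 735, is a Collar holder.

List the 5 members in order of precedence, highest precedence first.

Andersen, Espinoza, Ivanova, Beaumont, Nakamura

By the first rule: Andersen, Espinoza and Ivanova (each a Collar holder); then Beaumont and Nakamura (both not a Collar holder).
Andersen, Espinoza and Ivanova all have date of appointment to the Order 25 Dec 2009, so the next rule applies.
Andersen, Espinoza and Ivanova all have roll number 735, so the next rule applies.
Among Andersen, Espinoza and Ivanova, alphabetically by surname: Andersen before Espinoza before Ivanova.
Beaumont and Nakamura both have date of appointment to the Order 26 Mar 1992, so the next rule applies.
Beaumont and Nakamura both have roll number 857, so the next rule applies.
Among Beaumont and Nakamura, alphabetically by surname: Beaumont before Nakamura.
Full order: Andersen, Espinoza, Ivanova, Beaumont, Nakamura.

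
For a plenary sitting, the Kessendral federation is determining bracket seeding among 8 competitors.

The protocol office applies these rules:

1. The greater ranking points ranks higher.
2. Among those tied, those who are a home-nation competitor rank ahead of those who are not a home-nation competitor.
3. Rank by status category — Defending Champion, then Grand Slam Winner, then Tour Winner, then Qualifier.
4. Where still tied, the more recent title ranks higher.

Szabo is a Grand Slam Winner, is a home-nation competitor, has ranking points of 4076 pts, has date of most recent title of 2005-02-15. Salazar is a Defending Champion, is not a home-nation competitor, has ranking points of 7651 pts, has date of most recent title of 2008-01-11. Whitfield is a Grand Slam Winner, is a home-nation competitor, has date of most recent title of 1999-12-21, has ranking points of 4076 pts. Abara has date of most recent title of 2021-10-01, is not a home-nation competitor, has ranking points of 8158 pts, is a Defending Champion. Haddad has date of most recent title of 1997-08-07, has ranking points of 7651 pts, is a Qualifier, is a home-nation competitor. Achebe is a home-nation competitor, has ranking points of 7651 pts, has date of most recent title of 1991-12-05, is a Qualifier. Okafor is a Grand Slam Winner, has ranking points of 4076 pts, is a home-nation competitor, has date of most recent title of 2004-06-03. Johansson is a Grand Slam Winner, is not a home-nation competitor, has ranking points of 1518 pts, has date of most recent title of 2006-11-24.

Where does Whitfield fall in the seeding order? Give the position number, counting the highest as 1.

7

By ranking points (higher first): Abara (8158 pts); then Haddad, Achebe and Salazar (each 7651 pts); then Szabo, Okafor and Whitfield (each 4076 pts); then Johansson (1518 pts).
Among Haddad, Achebe and Salazar, a home-nation competitor before not a home-nation competitor: Haddad and Achebe (a home-nation competitor) before Salazar (not a home-nation competitor).
Haddad and Achebe are each Qualifier, so the next rule applies.
Among Haddad and Achebe, by date of most recent title (later first): Haddad (1997-08-07) before Achebe (1991-12-05).
Szabo, Okafor and Whitfield are each a home-nation competitor, so the next rule applies.
Szabo, Okafor and Whitfield are each Grand Slam Winner, so the next rule applies.
Among Szabo, Okafor and Whitfield, by date of most recent title (later first): Szabo (2005-02-15) before Okafor (2004-06-03) before Whitfield (1999-12-21).
Order: Abara, Haddad, Achebe, Salazar, Szabo, Okafor, Whitfield, Johansson. So position 7.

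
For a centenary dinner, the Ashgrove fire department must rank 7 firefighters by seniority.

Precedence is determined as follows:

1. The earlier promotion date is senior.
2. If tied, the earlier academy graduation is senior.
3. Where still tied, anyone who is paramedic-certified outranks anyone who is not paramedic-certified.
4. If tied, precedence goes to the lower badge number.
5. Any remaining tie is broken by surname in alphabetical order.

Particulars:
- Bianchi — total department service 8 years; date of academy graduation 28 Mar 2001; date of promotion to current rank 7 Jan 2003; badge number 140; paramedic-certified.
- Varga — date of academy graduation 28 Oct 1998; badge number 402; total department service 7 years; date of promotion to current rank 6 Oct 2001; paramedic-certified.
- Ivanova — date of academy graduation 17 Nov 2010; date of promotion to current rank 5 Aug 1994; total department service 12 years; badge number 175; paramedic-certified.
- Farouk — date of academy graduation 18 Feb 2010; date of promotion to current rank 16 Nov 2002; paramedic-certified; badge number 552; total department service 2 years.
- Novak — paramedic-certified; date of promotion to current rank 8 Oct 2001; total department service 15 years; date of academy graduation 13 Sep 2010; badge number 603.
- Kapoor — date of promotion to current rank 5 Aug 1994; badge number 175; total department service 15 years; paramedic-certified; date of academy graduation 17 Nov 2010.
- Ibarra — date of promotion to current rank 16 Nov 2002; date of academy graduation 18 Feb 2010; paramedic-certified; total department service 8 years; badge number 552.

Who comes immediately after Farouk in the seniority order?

Ibarra

By date of promotion to current rank (earlier first): Ivanova and Kapoor (both 5 Aug 1994); then Varga (6 Oct 2001); then Novak (8 Oct 2001); then Farouk and Ibarra (both 16 Nov 2002); then Bianchi (7 Jan 2003).
Ivanova and Kapoor both have date of academy graduation 17 Nov 2010, so the next rule applies.
Ivanova and Kapoor are each paramedic-certified, so the next rule applies.
Ivanova and Kapoor both have badge number 175, so the next rule applies.
Among Ivanova and Kapoor, alphabetically by surname: Ivanova before Kapoor.
Farouk and Ibarra both have date of academy graduation 18 Feb 2010, so the next rule applies.
Farouk and Ibarra are each paramedic-certified, so the next rule applies.
Farouk and Ibarra both have badge number 552, so the next rule applies.
Among Farouk and Ibarra, alphabetically by surname: Farouk before Ibarra.
Order: Ivanova, Kapoor, Varga, Novak, Farouk, Ibarra, Bianchi.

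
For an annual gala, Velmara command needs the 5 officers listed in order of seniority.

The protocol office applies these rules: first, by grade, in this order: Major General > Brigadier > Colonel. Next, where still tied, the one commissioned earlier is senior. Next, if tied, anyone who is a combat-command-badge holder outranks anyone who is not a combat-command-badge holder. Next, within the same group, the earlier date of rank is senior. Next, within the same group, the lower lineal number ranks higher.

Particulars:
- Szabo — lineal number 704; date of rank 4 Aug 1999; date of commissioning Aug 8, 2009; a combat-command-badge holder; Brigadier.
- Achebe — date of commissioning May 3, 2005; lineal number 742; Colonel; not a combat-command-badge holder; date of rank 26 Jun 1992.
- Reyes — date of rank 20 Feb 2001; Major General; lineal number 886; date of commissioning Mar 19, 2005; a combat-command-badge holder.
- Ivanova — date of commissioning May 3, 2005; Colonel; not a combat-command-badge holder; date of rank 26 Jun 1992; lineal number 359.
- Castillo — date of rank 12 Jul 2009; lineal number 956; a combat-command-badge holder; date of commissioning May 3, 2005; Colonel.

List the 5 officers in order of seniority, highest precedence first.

Reyes, Szabo, Castillo, Ivanova, Achebe

By grade: Reyes (Major General); then Szabo (Brigadier); then Castillo, Ivanova and Achebe (Colonel).
Castillo, Ivanova and Achebe all have date of commissioning May 3, 2005, so the next rule applies.
Among Castillo, Ivanova and Achebe, a combat-command-badge holder before not a combat-command-badge holder: Castillo (a combat-command-badge holder) before Ivanova and Achebe (not a combat-command-badge holder).
Ivanova and Achebe both have date of rank 26 Jun 1992, so the next rule applies.
Among Ivanova and Achebe, by lineal number (lower first): Ivanova (359) before Achebe (742).
Full order: Reyes, Szabo, Castillo, Ivanova, Achebe.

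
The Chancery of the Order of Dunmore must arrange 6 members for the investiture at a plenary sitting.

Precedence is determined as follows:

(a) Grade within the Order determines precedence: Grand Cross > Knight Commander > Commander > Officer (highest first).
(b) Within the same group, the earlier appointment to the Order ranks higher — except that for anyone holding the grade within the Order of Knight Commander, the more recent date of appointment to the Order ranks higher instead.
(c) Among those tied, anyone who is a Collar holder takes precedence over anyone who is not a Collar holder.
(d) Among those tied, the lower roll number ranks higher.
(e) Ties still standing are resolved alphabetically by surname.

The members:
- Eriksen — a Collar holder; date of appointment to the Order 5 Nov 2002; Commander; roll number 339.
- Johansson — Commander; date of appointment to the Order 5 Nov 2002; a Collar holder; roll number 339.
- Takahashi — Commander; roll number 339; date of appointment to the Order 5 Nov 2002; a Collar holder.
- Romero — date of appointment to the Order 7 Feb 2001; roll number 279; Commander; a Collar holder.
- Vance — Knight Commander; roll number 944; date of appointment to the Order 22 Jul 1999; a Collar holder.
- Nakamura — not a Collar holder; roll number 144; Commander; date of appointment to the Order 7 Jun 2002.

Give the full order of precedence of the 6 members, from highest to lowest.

Vance, Romero, Nakamura, Eriksen, Johansson, Takahashi

By grade within the Order: Vance (Knight Commander); then Romero, Nakamura, Eriksen, Johansson and Takahashi (Commander).
Among Romero, Nakamura, Eriksen, Johansson and Takahashi, by date of appointment to the Order (earlier first): Romero (7 Feb 2001) before Nakamura (7 Jun 2002) before Eriksen, Johansson and Takahashi (5 Nov 2002).
Eriksen, Johansson and Takahashi are each a Collar holder, so the next rule applies.
Eriksen, Johansson and Takahashi all have roll number 339, so the next rule applies.
Among Eriksen, Johansson and Takahashi, alphabetically by surname: Eriksen before Johansson before Takahashi.
Full order: Vance, Romero, Nakamura, Eriksen, Johansson, Takahashi.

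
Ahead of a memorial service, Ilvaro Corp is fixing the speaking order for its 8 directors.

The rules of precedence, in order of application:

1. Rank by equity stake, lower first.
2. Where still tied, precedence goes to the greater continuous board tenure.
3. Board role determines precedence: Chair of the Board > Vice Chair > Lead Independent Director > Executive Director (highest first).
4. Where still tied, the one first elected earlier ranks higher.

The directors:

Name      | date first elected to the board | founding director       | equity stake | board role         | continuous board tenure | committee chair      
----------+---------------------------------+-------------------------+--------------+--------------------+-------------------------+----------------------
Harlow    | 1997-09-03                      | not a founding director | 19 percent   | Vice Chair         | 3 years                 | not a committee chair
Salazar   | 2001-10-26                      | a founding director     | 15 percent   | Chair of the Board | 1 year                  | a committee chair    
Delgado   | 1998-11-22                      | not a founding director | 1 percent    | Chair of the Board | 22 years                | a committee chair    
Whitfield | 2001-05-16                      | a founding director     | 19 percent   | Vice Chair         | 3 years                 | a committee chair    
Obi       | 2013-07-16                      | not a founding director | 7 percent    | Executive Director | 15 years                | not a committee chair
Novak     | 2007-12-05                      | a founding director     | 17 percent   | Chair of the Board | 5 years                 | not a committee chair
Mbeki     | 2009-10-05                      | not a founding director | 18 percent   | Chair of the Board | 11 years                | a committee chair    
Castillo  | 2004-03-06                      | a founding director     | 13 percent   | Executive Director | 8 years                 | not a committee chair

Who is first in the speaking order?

Delgado

By equity stake (lower first): Delgado (1 percent); then Obi (7 percent); then Castillo (13 percent); then Salazar (15 percent); then Novak (17 percent); then Mbeki (18 percent); then Harlow and Whitfield (both 19 percent).
Harlow and Whitfield both have continuous board tenure 3 years, so the next rule applies.
Harlow and Whitfield are each Vice Chair, so the next rule applies.
Among Harlow and Whitfield, by date first elected to the board (earlier first): Harlow (1997-09-03) before Whitfield (2001-05-16).
Order: Delgado, Obi, Castillo, Salazar, Novak, Mbeki, Harlow, Whitfield.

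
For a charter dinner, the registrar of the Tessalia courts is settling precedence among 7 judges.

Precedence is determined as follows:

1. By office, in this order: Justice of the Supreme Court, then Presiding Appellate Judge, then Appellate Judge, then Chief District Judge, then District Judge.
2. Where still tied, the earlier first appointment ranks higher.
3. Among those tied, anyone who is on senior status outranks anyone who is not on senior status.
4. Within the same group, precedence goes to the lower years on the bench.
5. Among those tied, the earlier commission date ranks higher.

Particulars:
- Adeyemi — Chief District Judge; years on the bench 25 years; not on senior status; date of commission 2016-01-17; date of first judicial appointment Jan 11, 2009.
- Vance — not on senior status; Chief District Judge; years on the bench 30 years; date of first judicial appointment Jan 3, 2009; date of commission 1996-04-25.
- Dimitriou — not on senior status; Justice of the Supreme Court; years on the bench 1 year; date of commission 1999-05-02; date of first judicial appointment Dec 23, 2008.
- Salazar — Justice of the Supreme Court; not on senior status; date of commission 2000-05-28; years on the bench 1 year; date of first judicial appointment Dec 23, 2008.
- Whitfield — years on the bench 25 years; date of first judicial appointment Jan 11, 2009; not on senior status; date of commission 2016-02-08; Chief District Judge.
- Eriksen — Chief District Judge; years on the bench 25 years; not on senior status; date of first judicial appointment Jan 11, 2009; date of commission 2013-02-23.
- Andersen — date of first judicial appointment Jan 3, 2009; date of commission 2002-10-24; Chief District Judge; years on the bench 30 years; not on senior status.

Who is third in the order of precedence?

By office: Dimitriou and Salazar (Justice of the Supreme Court); then Vance, Andersen, Eriksen, Adeyemi and Whitfield (Chief District Judge).
Dimitriou and Salazar both have date of first judicial appointment Dec 23, 2008, so the next rule applies.
Dimitriou and Salazar are each not on senior status, so the next rule applies.
Dimitriou and Salazar both have years on the bench 1 year, so the next rule applies.
Among Dimitriou and Salazar, by date of commission (earlier first): Dimitriou (1999-05-02) before Salazar (2000-05-28).
Among Vance, Andersen, Eriksen, Adeyemi and Whitfield, by date of first judicial appointment (earlier first): Vance and Andersen (Jan 3, 2009) before Eriksen, Adeyemi and Whitfield (Jan 11, 2009).
Vance and Andersen are each not on senior status, so the next rule applies.
Vance and Andersen both have years on the bench 30 years, so the next rule applies.
Among Vance and Andersen, by date of commission (earlier first): Vance (1996-04-25) before Andersen (2002-10-24).
Eriksen, Adeyemi and Whitfield are each not on senior status, so the next rule applies.
Eriksen, Adeyemi and Whitfield all have years on the bench 25 years, so the next rule applies.
Among Eriksen, Adeyemi and Whitfield, by date of commission (earlier first): Eriksen (2013-02-23) before Adeyemi (2016-01-17) before Whitfield (2016-02-08).
Order: Dimitriou, Salazar, Vance, Andersen, Eriksen, Adeyemi, Whitfield.

Vance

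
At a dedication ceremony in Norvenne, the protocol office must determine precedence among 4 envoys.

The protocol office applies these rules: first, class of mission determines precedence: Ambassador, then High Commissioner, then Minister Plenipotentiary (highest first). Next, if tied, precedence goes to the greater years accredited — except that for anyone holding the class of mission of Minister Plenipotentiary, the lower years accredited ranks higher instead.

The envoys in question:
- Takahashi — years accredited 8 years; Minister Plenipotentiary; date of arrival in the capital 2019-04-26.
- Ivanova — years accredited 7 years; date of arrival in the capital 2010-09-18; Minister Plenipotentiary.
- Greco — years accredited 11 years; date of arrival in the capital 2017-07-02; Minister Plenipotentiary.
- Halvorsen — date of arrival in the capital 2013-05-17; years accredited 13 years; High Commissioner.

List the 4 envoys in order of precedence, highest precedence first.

By class of mission: Halvorsen (High Commissioner); then Ivanova, Takahashi and Greco (Minister Plenipotentiary).
Among Ivanova, Takahashi and Greco, by years accredited (lower first) (reversed rule for this group): Ivanova (7 years) before Takahashi (8 years) before Greco (11 years).
Full order: Halvorsen, Ivanova, Takahashi, Greco.

Halvorsen, Ivanova, Takahashi, Greco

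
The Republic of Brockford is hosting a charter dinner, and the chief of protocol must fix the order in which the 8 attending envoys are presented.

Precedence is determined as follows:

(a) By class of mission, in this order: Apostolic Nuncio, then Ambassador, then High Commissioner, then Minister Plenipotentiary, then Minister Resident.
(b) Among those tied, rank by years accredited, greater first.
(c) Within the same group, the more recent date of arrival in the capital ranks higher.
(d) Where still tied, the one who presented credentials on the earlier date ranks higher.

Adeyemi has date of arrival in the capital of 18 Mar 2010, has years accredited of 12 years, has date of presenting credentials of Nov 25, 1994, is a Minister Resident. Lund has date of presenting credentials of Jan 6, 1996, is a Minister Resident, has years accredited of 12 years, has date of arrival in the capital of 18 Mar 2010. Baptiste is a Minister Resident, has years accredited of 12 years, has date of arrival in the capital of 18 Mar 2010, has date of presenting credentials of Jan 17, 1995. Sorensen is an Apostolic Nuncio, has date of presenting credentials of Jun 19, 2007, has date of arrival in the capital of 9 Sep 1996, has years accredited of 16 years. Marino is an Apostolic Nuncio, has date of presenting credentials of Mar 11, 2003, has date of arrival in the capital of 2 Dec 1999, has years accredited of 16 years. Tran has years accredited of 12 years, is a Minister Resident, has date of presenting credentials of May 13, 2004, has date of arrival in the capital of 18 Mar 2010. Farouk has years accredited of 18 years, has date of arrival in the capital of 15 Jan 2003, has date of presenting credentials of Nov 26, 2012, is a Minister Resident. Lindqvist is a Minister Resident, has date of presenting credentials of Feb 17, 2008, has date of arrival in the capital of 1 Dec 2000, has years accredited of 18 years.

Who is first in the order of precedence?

By class of mission: Marino and Sorensen (Apostolic Nuncio); then Farouk, Lindqvist, Adeyemi, Baptiste, Lund and Tran (Minister Resident).
Marino and Sorensen both have years accredited 16 years, so the next rule applies.
Among Marino and Sorensen, by date of arrival in the capital (later first): Marino (2 Dec 1999) before Sorensen (9 Sep 1996).
Among Farouk, Lindqvist, Adeyemi, Baptiste, Lund and Tran, by years accredited (higher first): Farouk and Lindqvist (18 years) before Adeyemi, Baptiste, Lund and Tran (12 years).
Among Farouk and Lindqvist, by date of arrival in the capital (later first): Farouk (15 Jan 2003) before Lindqvist (1 Dec 2000).
Adeyemi, Baptiste, Lund and Tran all have date of arrival in the capital 18 Mar 2010, so the next rule applies.
Among Adeyemi, Baptiste, Lund and Tran, by date of presenting credentials (earlier first): Adeyemi (Nov 25, 1994) before Baptiste (Jan 17, 1995) before Lund (Jan 6, 1996) before Tran (May 13, 2004).
Order: Marino, Sorensen, Farouk, Lindqvist, Adeyemi, Baptiste, Lund, Tran.

Marino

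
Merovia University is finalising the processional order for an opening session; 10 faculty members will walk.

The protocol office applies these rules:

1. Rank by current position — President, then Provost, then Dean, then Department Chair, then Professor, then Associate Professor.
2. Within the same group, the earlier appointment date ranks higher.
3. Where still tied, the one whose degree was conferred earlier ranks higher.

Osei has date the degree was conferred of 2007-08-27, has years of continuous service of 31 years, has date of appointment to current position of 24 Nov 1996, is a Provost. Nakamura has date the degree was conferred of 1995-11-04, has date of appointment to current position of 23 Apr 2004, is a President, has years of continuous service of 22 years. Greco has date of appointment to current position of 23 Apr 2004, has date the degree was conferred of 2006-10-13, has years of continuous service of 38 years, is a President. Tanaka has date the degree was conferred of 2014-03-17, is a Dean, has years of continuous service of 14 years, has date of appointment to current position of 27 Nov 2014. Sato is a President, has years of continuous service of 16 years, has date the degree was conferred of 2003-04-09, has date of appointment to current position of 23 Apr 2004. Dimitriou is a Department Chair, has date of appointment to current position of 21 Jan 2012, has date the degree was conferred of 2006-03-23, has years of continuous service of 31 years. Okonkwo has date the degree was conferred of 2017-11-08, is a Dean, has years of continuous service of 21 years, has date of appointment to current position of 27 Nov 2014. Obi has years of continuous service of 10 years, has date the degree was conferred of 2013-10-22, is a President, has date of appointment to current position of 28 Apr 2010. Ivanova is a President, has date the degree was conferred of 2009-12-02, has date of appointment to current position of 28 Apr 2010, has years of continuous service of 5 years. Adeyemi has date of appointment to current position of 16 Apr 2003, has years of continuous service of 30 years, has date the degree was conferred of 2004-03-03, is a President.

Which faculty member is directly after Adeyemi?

By current position: Adeyemi, Nakamura, Sato, Greco, Ivanova and Obi (President); then Osei (Provost); then Tanaka and Okonkwo (Dean); then Dimitriou (Department Chair).
Among Adeyemi, Nakamura, Sato, Greco, Ivanova and Obi, by date of appointment to current position (earlier first): Adeyemi (16 Apr 2003) before Nakamura, Sato and Greco (23 Apr 2004) before Ivanova and Obi (28 Apr 2010).
Among Nakamura, Sato and Greco, by date the degree was conferred (earlier first): Nakamura (1995-11-04) before Sato (2003-04-09) before Greco (2006-10-13).
Among Ivanova and Obi, by date the degree was conferred (earlier first): Ivanova (2009-12-02) before Obi (2013-10-22).
Tanaka and Okonkwo both have date of appointment to current position 27 Nov 2014, so the next rule applies.
Among Tanaka and Okonkwo, by date the degree was conferred (earlier first): Tanaka (2014-03-17) before Okonkwo (2017-11-08).
Order: Adeyemi, Nakamura, Sato, Greco, Ivanova, Obi, Osei, Tanaka, Okonkwo, Dimitriou.

Nakamura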